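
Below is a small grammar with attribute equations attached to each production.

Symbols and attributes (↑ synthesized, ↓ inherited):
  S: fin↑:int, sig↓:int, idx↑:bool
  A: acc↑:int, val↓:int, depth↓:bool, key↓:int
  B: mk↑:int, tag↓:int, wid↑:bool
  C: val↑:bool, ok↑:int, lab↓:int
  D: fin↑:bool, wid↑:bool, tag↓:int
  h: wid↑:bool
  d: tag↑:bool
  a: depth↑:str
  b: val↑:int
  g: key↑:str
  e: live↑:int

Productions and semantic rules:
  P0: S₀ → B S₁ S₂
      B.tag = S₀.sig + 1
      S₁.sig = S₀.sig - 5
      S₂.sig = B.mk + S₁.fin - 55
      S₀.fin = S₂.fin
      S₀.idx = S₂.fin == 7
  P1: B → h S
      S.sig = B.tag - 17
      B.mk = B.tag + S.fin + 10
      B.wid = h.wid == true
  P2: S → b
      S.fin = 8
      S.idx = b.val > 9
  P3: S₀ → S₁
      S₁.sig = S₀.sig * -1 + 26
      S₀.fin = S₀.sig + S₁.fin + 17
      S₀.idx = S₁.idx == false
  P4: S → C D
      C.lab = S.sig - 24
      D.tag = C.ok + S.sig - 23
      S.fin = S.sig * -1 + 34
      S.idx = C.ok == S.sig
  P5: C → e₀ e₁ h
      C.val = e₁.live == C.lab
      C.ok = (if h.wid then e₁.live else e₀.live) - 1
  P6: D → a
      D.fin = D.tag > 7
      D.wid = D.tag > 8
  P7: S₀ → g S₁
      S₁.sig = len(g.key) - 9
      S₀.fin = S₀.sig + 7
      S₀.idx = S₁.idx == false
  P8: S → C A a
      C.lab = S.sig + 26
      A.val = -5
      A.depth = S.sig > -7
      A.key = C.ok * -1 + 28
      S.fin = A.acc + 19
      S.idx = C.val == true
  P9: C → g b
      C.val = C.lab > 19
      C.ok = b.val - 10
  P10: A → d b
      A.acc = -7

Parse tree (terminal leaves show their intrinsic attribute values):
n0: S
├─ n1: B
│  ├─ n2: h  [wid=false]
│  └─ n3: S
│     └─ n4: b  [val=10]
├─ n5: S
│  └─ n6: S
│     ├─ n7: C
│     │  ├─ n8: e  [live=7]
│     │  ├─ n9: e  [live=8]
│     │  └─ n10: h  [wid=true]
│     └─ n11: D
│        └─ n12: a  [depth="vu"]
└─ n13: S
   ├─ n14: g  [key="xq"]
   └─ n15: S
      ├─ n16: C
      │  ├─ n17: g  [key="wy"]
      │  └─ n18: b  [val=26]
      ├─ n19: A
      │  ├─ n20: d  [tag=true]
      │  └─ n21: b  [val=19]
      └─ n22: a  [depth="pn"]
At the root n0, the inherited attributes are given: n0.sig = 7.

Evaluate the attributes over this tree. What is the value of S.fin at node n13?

1. n0.sig = 7  [given at root]
2. n1.tag = 8  [S₀.sig + 1]
3. n2.wid = false  [terminal]
4. n3.sig = -9  [B.tag - 17]
5. n4.val = 10  [terminal]
6. n3.fin = 8  [8]
7. n3.idx = true  [b.val > 9]
8. n1.mk = 26  [B.tag + S.fin + 10]
9. n1.wid = false  [h.wid == true]
10. n5.sig = 2  [S₀.sig - 5]
11. n6.sig = 24  [S₀.sig * -1 + 26]
12. n7.lab = 0  [S.sig - 24]
13. n8.live = 7  [terminal]
14. n9.live = 8  [terminal]
15. n10.wid = true  [terminal]
16. n7.val = false  [e₁.live == C.lab]
17. n7.ok = 7  [(if h.wid then e₁.live else e₀.live) - 1]
18. n11.tag = 8  [C.ok + S.sig - 23]
19. n12.depth = "vu"  [terminal]
20. n11.fin = true  [D.tag > 7]
21. n11.wid = false  [D.tag > 8]
22. n6.fin = 10  [S.sig * -1 + 34]
23. n6.idx = false  [C.ok == S.sig]
24. n5.fin = 29  [S₀.sig + S₁.fin + 17]
25. n5.idx = true  [S₁.idx == false]
26. n13.sig = 0  [B.mk + S₁.fin - 55]
27. n14.key = "xq"  [terminal]
28. n15.sig = -7  [len(g.key) - 9]
29. n16.lab = 19  [S.sig + 26]
30. n17.key = "wy"  [terminal]
31. n18.val = 26  [terminal]
32. n16.val = false  [C.lab > 19]
33. n16.ok = 16  [b.val - 10]
34. n19.val = -5  [-5]
35. n19.depth = false  [S.sig > -7]
36. n19.key = 12  [C.ok * -1 + 28]
37. n20.tag = true  [terminal]
38. n21.val = 19  [terminal]
39. n19.acc = -7  [-7]
40. n22.depth = "pn"  [terminal]
41. n15.fin = 12  [A.acc + 19]
42. n15.idx = false  [C.val == true]
43. n13.fin = 7  [S₀.sig + 7]
44. n13.idx = true  [S₁.idx == false]
45. n0.fin = 7  [S₂.fin]
46. n0.idx = true  [S₂.fin == 7]

7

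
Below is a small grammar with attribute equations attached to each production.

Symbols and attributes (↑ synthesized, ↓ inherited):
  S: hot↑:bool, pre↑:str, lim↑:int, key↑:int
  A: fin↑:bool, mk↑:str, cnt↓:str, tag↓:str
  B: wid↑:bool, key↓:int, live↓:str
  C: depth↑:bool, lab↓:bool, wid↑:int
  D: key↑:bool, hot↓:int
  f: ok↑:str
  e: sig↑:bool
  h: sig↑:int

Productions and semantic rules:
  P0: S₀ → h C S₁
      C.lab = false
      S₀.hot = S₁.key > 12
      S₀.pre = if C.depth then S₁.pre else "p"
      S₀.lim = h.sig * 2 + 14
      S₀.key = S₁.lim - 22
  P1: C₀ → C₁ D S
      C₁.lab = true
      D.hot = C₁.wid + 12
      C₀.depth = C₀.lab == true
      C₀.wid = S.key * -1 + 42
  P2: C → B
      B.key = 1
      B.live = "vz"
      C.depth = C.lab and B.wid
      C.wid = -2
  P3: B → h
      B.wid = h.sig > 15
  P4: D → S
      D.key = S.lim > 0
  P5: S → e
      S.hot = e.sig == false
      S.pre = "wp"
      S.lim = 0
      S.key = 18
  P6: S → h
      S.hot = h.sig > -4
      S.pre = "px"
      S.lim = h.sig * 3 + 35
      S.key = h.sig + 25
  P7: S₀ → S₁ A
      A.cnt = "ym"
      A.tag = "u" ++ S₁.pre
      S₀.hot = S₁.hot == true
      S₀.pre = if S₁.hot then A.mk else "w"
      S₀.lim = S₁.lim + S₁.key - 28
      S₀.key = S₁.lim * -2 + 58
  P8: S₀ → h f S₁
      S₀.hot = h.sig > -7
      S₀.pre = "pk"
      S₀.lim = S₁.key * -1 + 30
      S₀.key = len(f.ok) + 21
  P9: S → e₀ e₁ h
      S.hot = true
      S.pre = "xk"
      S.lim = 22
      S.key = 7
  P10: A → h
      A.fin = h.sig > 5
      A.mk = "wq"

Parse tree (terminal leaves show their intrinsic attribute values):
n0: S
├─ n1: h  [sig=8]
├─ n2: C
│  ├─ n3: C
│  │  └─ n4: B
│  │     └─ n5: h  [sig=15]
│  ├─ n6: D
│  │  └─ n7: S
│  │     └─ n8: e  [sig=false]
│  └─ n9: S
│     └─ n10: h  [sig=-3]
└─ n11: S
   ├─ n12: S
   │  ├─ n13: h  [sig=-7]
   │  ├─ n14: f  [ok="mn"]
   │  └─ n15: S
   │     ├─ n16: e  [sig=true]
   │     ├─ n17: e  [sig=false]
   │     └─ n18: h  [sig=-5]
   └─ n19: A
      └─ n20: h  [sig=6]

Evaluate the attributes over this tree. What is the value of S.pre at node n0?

1. n1.sig = 8  [terminal]
2. n2.lab = false  [false]
3. n3.lab = true  [true]
4. n4.key = 1  [1]
5. n4.live = "vz"  ["vz"]
6. n5.sig = 15  [terminal]
7. n4.wid = false  [h.sig > 15]
8. n3.depth = false  [C.lab and B.wid]
9. n3.wid = -2  [-2]
10. n6.hot = 10  [C₁.wid + 12]
11. n8.sig = false  [terminal]
12. n7.hot = true  [e.sig == false]
13. n7.pre = "wp"  ["wp"]
14. n7.lim = 0  [0]
15. n7.key = 18  [18]
16. n6.key = false  [S.lim > 0]
17. n10.sig = -3  [terminal]
18. n9.hot = true  [h.sig > -4]
19. n9.pre = "px"  ["px"]
20. n9.lim = 26  [h.sig * 3 + 35]
21. n9.key = 22  [h.sig + 25]
22. n2.depth = false  [C₀.lab == true]
23. n2.wid = 20  [S.key * -1 + 42]
24. n13.sig = -7  [terminal]
25. n14.ok = "mn"  [terminal]
26. n16.sig = true  [terminal]
27. n17.sig = false  [terminal]
28. n18.sig = -5  [terminal]
29. n15.hot = true  [true]
30. n15.pre = "xk"  ["xk"]
31. n15.lim = 22  [22]
32. n15.key = 7  [7]
33. n12.hot = false  [h.sig > -7]
34. n12.pre = "pk"  ["pk"]
35. n12.lim = 23  [S₁.key * -1 + 30]
36. n12.key = 23  [len(f.ok) + 21]
37. n19.cnt = "ym"  ["ym"]
38. n19.tag = "upk"  ["u" ++ S₁.pre]
39. n20.sig = 6  [terminal]
40. n19.fin = true  [h.sig > 5]
41. n19.mk = "wq"  ["wq"]
42. n11.hot = false  [S₁.hot == true]
43. n11.pre = "w"  [if S₁.hot then A.mk else "w"]
44. n11.lim = 18  [S₁.lim + S₁.key - 28]
45. n11.key = 12  [S₁.lim * -2 + 58]
46. n0.hot = false  [S₁.key > 12]
47. n0.pre = "p"  [if C.depth then S₁.pre else "p"]
48. n0.lim = 30  [h.sig * 2 + 14]
49. n0.key = -4  [S₁.lim - 22]

"p"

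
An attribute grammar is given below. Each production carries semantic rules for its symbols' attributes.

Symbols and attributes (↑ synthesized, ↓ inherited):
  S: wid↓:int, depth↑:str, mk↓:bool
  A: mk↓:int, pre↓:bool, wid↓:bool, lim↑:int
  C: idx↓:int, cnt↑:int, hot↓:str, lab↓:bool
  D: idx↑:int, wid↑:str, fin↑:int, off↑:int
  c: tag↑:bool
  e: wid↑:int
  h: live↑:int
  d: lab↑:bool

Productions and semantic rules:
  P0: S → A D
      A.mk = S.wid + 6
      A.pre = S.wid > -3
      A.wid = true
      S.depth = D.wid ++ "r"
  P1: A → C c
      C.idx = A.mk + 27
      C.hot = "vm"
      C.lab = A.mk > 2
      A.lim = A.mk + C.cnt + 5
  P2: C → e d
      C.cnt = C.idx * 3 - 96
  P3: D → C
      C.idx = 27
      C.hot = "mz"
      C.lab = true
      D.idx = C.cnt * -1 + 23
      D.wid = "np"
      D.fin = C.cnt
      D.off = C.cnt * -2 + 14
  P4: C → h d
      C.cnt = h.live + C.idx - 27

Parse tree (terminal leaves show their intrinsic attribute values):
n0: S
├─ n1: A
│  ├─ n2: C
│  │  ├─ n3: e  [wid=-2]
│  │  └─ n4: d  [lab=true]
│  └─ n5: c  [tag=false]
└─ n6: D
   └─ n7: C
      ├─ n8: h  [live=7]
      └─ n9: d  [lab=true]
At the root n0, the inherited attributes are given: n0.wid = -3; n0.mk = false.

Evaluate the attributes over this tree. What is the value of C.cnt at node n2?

-6

1. n0.wid = -3  [given at root]
2. n0.mk = false  [given at root]
3. n1.mk = 3  [S.wid + 6]
4. n1.pre = false  [S.wid > -3]
5. n1.wid = true  [true]
6. n2.idx = 30  [A.mk + 27]
7. n2.hot = "vm"  ["vm"]
8. n2.lab = true  [A.mk > 2]
9. n3.wid = -2  [terminal]
10. n4.lab = true  [terminal]
11. n2.cnt = -6  [C.idx * 3 - 96]
12. n5.tag = false  [terminal]
13. n1.lim = 2  [A.mk + C.cnt + 5]
14. n7.idx = 27  [27]
15. n7.hot = "mz"  ["mz"]
16. n7.lab = true  [true]
17. n8.live = 7  [terminal]
18. n9.lab = true  [terminal]
19. n7.cnt = 7  [h.live + C.idx - 27]
20. n6.idx = 16  [C.cnt * -1 + 23]
21. n6.wid = "np"  ["np"]
22. n6.fin = 7  [C.cnt]
23. n6.off = 0  [C.cnt * -2 + 14]
24. n0.depth = "npr"  [D.wid ++ "r"]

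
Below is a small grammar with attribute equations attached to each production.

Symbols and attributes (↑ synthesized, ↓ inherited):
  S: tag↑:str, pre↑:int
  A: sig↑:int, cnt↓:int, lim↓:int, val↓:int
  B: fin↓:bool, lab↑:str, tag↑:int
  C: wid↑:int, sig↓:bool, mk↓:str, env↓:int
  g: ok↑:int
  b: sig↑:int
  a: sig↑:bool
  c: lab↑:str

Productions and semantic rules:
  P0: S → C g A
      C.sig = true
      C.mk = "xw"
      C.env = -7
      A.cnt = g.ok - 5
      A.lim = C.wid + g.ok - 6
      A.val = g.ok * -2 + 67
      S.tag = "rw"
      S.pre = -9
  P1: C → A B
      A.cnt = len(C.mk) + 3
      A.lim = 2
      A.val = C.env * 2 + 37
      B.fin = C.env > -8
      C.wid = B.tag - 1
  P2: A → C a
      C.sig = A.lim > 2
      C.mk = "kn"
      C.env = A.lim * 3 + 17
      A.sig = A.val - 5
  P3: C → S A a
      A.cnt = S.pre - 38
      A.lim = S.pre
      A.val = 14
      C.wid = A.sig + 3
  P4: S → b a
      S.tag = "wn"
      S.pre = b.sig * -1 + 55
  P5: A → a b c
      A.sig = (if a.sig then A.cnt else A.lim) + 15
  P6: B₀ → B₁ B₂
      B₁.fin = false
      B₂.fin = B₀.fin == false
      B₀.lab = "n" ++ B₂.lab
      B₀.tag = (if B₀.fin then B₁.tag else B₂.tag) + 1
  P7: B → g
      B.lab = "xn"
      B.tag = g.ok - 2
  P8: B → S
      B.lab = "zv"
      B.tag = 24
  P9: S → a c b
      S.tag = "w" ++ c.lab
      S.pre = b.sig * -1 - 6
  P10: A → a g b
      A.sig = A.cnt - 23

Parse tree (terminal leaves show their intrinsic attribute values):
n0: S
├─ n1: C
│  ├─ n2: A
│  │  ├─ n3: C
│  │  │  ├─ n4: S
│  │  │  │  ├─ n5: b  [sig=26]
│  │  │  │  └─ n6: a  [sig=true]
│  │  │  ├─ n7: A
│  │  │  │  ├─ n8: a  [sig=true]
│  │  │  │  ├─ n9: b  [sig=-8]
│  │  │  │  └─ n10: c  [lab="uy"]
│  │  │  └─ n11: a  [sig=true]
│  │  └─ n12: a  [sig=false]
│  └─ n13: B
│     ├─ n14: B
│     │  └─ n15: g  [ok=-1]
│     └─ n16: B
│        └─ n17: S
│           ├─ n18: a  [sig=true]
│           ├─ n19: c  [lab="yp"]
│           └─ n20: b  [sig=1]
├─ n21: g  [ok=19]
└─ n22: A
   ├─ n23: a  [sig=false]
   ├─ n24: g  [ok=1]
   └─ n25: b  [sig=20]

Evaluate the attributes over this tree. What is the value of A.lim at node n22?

10

1. n1.sig = true  [true]
2. n1.mk = "xw"  ["xw"]
3. n1.env = -7  [-7]
4. n2.cnt = 5  [len(C.mk) + 3]
5. n2.lim = 2  [2]
6. n2.val = 23  [C.env * 2 + 37]
7. n3.sig = false  [A.lim > 2]
8. n3.mk = "kn"  ["kn"]
9. n3.env = 23  [A.lim * 3 + 17]
10. n5.sig = 26  [terminal]
11. n6.sig = true  [terminal]
12. n4.tag = "wn"  ["wn"]
13. n4.pre = 29  [b.sig * -1 + 55]
14. n7.cnt = -9  [S.pre - 38]
15. n7.lim = 29  [S.pre]
16. n7.val = 14  [14]
17. n8.sig = true  [terminal]
18. n9.sig = -8  [terminal]
19. n10.lab = "uy"  [terminal]
20. n7.sig = 6  [(if a.sig then A.cnt else A.lim) + 15]
21. n11.sig = true  [terminal]
22. n3.wid = 9  [A.sig + 3]
23. n12.sig = false  [terminal]
24. n2.sig = 18  [A.val - 5]
25. n13.fin = true  [C.env > -8]
26. n14.fin = false  [false]
27. n15.ok = -1  [terminal]
28. n14.lab = "xn"  ["xn"]
29. n14.tag = -3  [g.ok - 2]
30. n16.fin = false  [B₀.fin == false]
31. n18.sig = true  [terminal]
32. n19.lab = "yp"  [terminal]
33. n20.sig = 1  [terminal]
34. n17.tag = "wyp"  ["w" ++ c.lab]
35. n17.pre = -7  [b.sig * -1 - 6]
36. n16.lab = "zv"  ["zv"]
37. n16.tag = 24  [24]
38. n13.lab = "nzv"  ["n" ++ B₂.lab]
39. n13.tag = -2  [(if B₀.fin then B₁.tag else B₂.tag) + 1]
40. n1.wid = -3  [B.tag - 1]
41. n21.ok = 19  [terminal]
42. n22.cnt = 14  [g.ok - 5]
43. n22.lim = 10  [C.wid + g.ok - 6]
44. n22.val = 29  [g.ok * -2 + 67]
45. n23.sig = false  [terminal]
46. n24.ok = 1  [terminal]
47. n25.sig = 20  [terminal]
48. n22.sig = -9  [A.cnt - 23]
49. n0.tag = "rw"  ["rw"]
50. n0.pre = -9  [-9]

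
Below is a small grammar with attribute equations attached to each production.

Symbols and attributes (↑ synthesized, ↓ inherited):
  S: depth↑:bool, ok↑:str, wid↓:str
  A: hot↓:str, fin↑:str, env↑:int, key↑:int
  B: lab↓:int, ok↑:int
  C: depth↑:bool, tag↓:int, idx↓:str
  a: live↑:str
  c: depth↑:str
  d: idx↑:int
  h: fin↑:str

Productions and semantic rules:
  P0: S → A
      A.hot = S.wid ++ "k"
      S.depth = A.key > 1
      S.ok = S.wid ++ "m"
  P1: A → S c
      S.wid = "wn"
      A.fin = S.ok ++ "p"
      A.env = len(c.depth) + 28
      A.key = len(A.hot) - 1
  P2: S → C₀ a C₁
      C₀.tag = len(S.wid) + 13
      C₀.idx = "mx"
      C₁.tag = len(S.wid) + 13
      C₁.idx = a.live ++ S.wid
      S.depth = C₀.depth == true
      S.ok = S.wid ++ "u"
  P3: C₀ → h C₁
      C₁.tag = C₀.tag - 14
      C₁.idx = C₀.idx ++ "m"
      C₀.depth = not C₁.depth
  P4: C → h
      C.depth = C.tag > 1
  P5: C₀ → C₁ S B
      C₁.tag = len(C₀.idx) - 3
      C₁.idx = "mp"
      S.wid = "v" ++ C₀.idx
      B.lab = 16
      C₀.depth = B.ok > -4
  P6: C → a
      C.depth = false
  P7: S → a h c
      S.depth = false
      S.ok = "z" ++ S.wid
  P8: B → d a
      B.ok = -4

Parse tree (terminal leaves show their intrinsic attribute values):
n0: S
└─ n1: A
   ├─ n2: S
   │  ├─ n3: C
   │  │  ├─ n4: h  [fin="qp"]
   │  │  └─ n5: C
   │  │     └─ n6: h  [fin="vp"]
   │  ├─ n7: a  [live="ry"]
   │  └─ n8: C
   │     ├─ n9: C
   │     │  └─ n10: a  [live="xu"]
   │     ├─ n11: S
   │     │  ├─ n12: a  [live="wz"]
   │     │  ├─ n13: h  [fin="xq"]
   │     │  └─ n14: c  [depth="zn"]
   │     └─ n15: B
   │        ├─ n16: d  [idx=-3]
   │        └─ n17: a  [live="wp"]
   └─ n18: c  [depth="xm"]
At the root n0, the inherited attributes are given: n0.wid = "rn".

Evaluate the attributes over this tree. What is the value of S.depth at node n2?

true

1. n0.wid = "rn"  [given at root]
2. n1.hot = "rnk"  [S.wid ++ "k"]
3. n2.wid = "wn"  ["wn"]
4. n3.tag = 15  [len(S.wid) + 13]
5. n3.idx = "mx"  ["mx"]
6. n4.fin = "qp"  [terminal]
7. n5.tag = 1  [C₀.tag - 14]
8. n5.idx = "mxm"  [C₀.idx ++ "m"]
9. n6.fin = "vp"  [terminal]
10. n5.depth = false  [C.tag > 1]
11. n3.depth = true  [not C₁.depth]
12. n7.live = "ry"  [terminal]
13. n8.tag = 15  [len(S.wid) + 13]
14. n8.idx = "rywn"  [a.live ++ S.wid]
15. n9.tag = 1  [len(C₀.idx) - 3]
16. n9.idx = "mp"  ["mp"]
17. n10.live = "xu"  [terminal]
18. n9.depth = false  [false]
19. n11.wid = "vrywn"  ["v" ++ C₀.idx]
20. n12.live = "wz"  [terminal]
21. n13.fin = "xq"  [terminal]
22. n14.depth = "zn"  [terminal]
23. n11.depth = false  [false]
24. n11.ok = "zvrywn"  ["z" ++ S.wid]
25. n15.lab = 16  [16]
26. n16.idx = -3  [terminal]
27. n17.live = "wp"  [terminal]
28. n15.ok = -4  [-4]
29. n8.depth = false  [B.ok > -4]
30. n2.depth = true  [C₀.depth == true]
31. n2.ok = "wnu"  [S.wid ++ "u"]
32. n18.depth = "xm"  [terminal]
33. n1.fin = "wnup"  [S.ok ++ "p"]
34. n1.env = 30  [len(c.depth) + 28]
35. n1.key = 2  [len(A.hot) - 1]
36. n0.depth = true  [A.key > 1]
37. n0.ok = "rnm"  [S.wid ++ "m"]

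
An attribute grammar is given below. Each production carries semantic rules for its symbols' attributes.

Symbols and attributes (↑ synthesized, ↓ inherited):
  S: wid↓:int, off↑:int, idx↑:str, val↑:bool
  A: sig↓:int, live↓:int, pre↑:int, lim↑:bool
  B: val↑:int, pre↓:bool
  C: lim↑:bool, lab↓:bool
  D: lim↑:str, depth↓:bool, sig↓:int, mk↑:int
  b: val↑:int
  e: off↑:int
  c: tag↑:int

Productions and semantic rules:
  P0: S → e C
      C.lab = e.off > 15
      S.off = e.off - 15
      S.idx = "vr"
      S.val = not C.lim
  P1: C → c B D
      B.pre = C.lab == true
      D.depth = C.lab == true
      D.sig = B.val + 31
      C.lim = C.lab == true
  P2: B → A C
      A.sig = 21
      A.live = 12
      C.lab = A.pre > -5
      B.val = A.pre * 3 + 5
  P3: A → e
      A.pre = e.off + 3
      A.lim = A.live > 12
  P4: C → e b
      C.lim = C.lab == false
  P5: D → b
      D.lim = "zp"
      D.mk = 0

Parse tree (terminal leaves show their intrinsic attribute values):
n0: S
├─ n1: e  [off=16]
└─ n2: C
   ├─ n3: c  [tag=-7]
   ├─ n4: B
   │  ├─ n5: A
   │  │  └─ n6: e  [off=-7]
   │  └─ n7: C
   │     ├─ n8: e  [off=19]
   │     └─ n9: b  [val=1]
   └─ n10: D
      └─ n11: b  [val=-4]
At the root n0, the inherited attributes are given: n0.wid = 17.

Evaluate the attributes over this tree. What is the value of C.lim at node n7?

false

1. n0.wid = 17  [given at root]
2. n1.off = 16  [terminal]
3. n2.lab = true  [e.off > 15]
4. n3.tag = -7  [terminal]
5. n4.pre = true  [C.lab == true]
6. n5.sig = 21  [21]
7. n5.live = 12  [12]
8. n6.off = -7  [terminal]
9. n5.pre = -4  [e.off + 3]
10. n5.lim = false  [A.live > 12]
11. n7.lab = true  [A.pre > -5]
12. n8.off = 19  [terminal]
13. n9.val = 1  [terminal]
14. n7.lim = false  [C.lab == false]
15. n4.val = -7  [A.pre * 3 + 5]
16. n10.depth = true  [C.lab == true]
17. n10.sig = 24  [B.val + 31]
18. n11.val = -4  [terminal]
19. n10.lim = "zp"  ["zp"]
20. n10.mk = 0  [0]
21. n2.lim = true  [C.lab == true]
22. n0.off = 1  [e.off - 15]
23. n0.idx = "vr"  ["vr"]
24. n0.val = false  [not C.lim]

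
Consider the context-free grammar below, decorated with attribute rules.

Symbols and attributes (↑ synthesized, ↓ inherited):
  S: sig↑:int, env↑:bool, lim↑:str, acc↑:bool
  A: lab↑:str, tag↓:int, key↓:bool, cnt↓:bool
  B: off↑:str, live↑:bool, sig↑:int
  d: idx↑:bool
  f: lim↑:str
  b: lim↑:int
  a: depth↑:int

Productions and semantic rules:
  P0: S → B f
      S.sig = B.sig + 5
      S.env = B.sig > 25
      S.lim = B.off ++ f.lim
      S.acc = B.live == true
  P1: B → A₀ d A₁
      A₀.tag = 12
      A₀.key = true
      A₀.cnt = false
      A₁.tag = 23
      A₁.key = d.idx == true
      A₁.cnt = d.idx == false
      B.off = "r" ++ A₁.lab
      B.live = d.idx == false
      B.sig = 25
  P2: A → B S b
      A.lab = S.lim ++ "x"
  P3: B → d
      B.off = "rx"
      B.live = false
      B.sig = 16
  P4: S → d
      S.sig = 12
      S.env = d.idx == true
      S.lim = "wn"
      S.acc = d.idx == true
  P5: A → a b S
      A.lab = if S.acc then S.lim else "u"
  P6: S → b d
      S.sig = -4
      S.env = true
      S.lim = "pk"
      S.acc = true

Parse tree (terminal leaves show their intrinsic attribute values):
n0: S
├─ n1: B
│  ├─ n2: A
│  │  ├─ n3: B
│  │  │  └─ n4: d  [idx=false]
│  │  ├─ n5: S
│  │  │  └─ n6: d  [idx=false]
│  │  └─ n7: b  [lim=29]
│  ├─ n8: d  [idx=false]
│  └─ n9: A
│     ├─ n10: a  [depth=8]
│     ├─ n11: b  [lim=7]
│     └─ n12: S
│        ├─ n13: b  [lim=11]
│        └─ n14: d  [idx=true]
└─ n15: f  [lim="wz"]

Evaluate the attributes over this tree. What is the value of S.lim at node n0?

"rpkwz"

1. n2.tag = 12  [12]
2. n2.key = true  [true]
3. n2.cnt = false  [false]
4. n4.idx = false  [terminal]
5. n3.off = "rx"  ["rx"]
6. n3.live = false  [false]
7. n3.sig = 16  [16]
8. n6.idx = false  [terminal]
9. n5.sig = 12  [12]
10. n5.env = false  [d.idx == true]
11. n5.lim = "wn"  ["wn"]
12. n5.acc = false  [d.idx == true]
13. n7.lim = 29  [terminal]
14. n2.lab = "wnx"  [S.lim ++ "x"]
15. n8.idx = false  [terminal]
16. n9.tag = 23  [23]
17. n9.key = false  [d.idx == true]
18. n9.cnt = true  [d.idx == false]
19. n10.depth = 8  [terminal]
20. n11.lim = 7  [terminal]
21. n13.lim = 11  [terminal]
22. n14.idx = true  [terminal]
23. n12.sig = -4  [-4]
24. n12.env = true  [true]
25. n12.lim = "pk"  ["pk"]
26. n12.acc = true  [true]
27. n9.lab = "pk"  [if S.acc then S.lim else "u"]
28. n1.off = "rpk"  ["r" ++ A₁.lab]
29. n1.live = true  [d.idx == false]
30. n1.sig = 25  [25]
31. n15.lim = "wz"  [terminal]
32. n0.sig = 30  [B.sig + 5]
33. n0.env = false  [B.sig > 25]
34. n0.lim = "rpkwz"  [B.off ++ f.lim]
35. n0.acc = true  [B.live == true]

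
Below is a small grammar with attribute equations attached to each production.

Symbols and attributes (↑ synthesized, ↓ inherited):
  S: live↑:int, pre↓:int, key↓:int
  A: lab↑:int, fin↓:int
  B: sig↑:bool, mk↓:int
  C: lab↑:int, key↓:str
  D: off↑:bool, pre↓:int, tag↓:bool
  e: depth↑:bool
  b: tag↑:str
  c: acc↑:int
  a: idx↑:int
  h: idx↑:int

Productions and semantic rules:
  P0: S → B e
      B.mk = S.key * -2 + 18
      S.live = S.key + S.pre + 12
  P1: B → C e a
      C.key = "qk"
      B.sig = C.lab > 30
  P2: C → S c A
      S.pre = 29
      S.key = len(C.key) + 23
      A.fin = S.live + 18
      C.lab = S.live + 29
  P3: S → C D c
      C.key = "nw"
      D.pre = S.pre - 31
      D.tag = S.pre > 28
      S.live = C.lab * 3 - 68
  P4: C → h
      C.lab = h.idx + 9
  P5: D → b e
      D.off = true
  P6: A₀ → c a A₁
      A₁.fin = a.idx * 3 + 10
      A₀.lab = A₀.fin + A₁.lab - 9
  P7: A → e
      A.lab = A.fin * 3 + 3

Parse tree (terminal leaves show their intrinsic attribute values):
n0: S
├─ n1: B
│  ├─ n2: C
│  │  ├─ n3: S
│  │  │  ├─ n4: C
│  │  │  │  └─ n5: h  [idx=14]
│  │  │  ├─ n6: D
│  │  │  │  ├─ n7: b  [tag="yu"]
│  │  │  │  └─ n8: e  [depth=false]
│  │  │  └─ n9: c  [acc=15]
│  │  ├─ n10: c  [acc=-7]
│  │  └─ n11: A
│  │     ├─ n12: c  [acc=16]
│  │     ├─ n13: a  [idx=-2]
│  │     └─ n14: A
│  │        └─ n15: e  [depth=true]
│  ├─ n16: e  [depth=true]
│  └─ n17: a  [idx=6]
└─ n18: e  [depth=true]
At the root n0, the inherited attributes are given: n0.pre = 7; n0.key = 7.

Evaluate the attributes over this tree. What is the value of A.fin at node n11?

1. n0.pre = 7  [given at root]
2. n0.key = 7  [given at root]
3. n1.mk = 4  [S.key * -2 + 18]
4. n2.key = "qk"  ["qk"]
5. n3.pre = 29  [29]
6. n3.key = 25  [len(C.key) + 23]
7. n4.key = "nw"  ["nw"]
8. n5.idx = 14  [terminal]
9. n4.lab = 23  [h.idx + 9]
10. n6.pre = -2  [S.pre - 31]
11. n6.tag = true  [S.pre > 28]
12. n7.tag = "yu"  [terminal]
13. n8.depth = false  [terminal]
14. n6.off = true  [true]
15. n9.acc = 15  [terminal]
16. n3.live = 1  [C.lab * 3 - 68]
17. n10.acc = -7  [terminal]
18. n11.fin = 19  [S.live + 18]
19. n12.acc = 16  [terminal]
20. n13.idx = -2  [terminal]
21. n14.fin = 4  [a.idx * 3 + 10]
22. n15.depth = true  [terminal]
23. n14.lab = 15  [A.fin * 3 + 3]
24. n11.lab = 25  [A₀.fin + A₁.lab - 9]
25. n2.lab = 30  [S.live + 29]
26. n16.depth = true  [terminal]
27. n17.idx = 6  [terminal]
28. n1.sig = false  [C.lab > 30]
29. n18.depth = true  [terminal]
30. n0.live = 26  [S.key + S.pre + 12]

19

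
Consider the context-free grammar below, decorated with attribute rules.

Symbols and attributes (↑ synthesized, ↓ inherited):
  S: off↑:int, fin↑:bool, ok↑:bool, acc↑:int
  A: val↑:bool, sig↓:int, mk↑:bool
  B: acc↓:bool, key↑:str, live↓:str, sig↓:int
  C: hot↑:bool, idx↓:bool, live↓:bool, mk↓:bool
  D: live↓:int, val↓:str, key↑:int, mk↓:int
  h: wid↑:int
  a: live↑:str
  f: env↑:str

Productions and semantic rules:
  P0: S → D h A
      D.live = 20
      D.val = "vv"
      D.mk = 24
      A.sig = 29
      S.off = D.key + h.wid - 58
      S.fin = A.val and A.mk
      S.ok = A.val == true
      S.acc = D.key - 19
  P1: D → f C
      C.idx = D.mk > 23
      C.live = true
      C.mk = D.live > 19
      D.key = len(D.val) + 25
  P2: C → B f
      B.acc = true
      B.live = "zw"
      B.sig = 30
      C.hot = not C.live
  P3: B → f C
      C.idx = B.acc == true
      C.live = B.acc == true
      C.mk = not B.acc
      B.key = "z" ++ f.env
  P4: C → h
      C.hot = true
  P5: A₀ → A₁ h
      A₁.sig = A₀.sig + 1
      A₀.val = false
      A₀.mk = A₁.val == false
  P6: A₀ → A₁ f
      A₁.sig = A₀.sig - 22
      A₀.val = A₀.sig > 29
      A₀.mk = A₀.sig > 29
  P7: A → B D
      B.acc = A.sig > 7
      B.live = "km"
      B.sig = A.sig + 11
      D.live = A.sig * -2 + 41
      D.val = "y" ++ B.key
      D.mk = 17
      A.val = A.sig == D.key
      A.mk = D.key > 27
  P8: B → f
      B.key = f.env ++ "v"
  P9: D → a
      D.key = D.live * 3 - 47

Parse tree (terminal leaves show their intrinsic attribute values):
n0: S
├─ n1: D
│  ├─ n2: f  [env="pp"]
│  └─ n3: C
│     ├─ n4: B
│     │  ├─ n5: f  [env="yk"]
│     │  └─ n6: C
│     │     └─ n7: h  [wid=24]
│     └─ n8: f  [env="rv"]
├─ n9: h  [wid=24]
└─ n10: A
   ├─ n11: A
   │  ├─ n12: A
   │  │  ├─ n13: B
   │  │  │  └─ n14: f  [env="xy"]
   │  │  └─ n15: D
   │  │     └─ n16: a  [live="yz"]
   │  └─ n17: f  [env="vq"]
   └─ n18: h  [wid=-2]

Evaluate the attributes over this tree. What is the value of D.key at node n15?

1. n1.live = 20  [20]
2. n1.val = "vv"  ["vv"]
3. n1.mk = 24  [24]
4. n2.env = "pp"  [terminal]
5. n3.idx = true  [D.mk > 23]
6. n3.live = true  [true]
7. n3.mk = true  [D.live > 19]
8. n4.acc = true  [true]
9. n4.live = "zw"  ["zw"]
10. n4.sig = 30  [30]
11. n5.env = "yk"  [terminal]
12. n6.idx = true  [B.acc == true]
13. n6.live = true  [B.acc == true]
14. n6.mk = false  [not B.acc]
15. n7.wid = 24  [terminal]
16. n6.hot = true  [true]
17. n4.key = "zyk"  ["z" ++ f.env]
18. n8.env = "rv"  [terminal]
19. n3.hot = false  [not C.live]
20. n1.key = 27  [len(D.val) + 25]
21. n9.wid = 24  [terminal]
22. n10.sig = 29  [29]
23. n11.sig = 30  [A₀.sig + 1]
24. n12.sig = 8  [A₀.sig - 22]
25. n13.acc = true  [A.sig > 7]
26. n13.live = "km"  ["km"]
27. n13.sig = 19  [A.sig + 11]
28. n14.env = "xy"  [terminal]
29. n13.key = "xyv"  [f.env ++ "v"]
30. n15.live = 25  [A.sig * -2 + 41]
31. n15.val = "yxyv"  ["y" ++ B.key]
32. n15.mk = 17  [17]
33. n16.live = "yz"  [terminal]
34. n15.key = 28  [D.live * 3 - 47]
35. n12.val = false  [A.sig == D.key]
36. n12.mk = true  [D.key > 27]
37. n17.env = "vq"  [terminal]
38. n11.val = true  [A₀.sig > 29]
39. n11.mk = true  [A₀.sig > 29]
40. n18.wid = -2  [terminal]
41. n10.val = false  [false]
42. n10.mk = false  [A₁.val == false]
43. n0.off = -7  [D.key + h.wid - 58]
44. n0.fin = false  [A.val and A.mk]
45. n0.ok = false  [A.val == true]
46. n0.acc = 8  [D.key - 19]

28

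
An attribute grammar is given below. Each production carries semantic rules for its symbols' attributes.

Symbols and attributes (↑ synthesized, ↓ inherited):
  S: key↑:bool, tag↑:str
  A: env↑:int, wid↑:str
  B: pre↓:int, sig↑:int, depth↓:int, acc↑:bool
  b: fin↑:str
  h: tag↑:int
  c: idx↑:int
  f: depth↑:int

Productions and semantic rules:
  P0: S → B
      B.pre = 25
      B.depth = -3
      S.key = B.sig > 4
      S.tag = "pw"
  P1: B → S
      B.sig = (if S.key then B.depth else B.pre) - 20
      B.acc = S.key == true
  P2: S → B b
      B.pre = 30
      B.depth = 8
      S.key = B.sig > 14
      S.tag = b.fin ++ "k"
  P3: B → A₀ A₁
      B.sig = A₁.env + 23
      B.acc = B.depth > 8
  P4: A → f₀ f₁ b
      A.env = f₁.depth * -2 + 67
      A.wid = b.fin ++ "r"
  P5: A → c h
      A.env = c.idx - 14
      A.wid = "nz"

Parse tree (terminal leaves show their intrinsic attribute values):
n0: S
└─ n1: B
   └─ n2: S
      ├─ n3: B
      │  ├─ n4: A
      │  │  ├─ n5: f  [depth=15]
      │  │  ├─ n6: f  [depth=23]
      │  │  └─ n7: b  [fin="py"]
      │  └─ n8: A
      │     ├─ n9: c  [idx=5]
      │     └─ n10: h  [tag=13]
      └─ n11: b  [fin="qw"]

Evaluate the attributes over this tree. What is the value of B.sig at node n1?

5

1. n1.pre = 25  [25]
2. n1.depth = -3  [-3]
3. n3.pre = 30  [30]
4. n3.depth = 8  [8]
5. n5.depth = 15  [terminal]
6. n6.depth = 23  [terminal]
7. n7.fin = "py"  [terminal]
8. n4.env = 21  [f₁.depth * -2 + 67]
9. n4.wid = "pyr"  [b.fin ++ "r"]
10. n9.idx = 5  [terminal]
11. n10.tag = 13  [terminal]
12. n8.env = -9  [c.idx - 14]
13. n8.wid = "nz"  ["nz"]
14. n3.sig = 14  [A₁.env + 23]
15. n3.acc = false  [B.depth > 8]
16. n11.fin = "qw"  [terminal]
17. n2.key = false  [B.sig > 14]
18. n2.tag = "qwk"  [b.fin ++ "k"]
19. n1.sig = 5  [(if S.key then B.depth else B.pre) - 20]
20. n1.acc = false  [S.key == true]
21. n0.key = true  [B.sig > 4]
22. n0.tag = "pw"  ["pw"]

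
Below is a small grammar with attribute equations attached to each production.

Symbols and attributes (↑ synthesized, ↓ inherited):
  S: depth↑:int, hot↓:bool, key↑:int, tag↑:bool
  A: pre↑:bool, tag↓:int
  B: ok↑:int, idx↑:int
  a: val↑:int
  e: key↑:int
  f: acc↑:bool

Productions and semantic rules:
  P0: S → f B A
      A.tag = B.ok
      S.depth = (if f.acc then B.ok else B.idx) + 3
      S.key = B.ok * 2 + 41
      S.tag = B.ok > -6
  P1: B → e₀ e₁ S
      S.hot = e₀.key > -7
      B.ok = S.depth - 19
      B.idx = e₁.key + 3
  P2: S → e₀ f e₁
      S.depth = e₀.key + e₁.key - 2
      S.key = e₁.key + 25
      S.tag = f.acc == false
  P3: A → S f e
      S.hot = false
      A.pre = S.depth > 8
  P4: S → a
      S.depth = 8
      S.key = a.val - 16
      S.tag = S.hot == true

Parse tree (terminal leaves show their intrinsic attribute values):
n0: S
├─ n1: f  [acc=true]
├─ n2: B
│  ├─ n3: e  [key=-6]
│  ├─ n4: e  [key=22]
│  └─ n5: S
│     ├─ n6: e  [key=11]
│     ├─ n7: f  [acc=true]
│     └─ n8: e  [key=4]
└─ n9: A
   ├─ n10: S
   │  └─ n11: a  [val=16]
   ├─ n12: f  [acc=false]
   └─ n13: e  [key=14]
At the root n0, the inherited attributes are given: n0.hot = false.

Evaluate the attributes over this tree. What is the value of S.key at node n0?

1. n0.hot = false  [given at root]
2. n1.acc = true  [terminal]
3. n3.key = -6  [terminal]
4. n4.key = 22  [terminal]
5. n5.hot = true  [e₀.key > -7]
6. n6.key = 11  [terminal]
7. n7.acc = true  [terminal]
8. n8.key = 4  [terminal]
9. n5.depth = 13  [e₀.key + e₁.key - 2]
10. n5.key = 29  [e₁.key + 25]
11. n5.tag = false  [f.acc == false]
12. n2.ok = -6  [S.depth - 19]
13. n2.idx = 25  [e₁.key + 3]
14. n9.tag = -6  [B.ok]
15. n10.hot = false  [false]
16. n11.val = 16  [terminal]
17. n10.depth = 8  [8]
18. n10.key = 0  [a.val - 16]
19. n10.tag = false  [S.hot == true]
20. n12.acc = false  [terminal]
21. n13.key = 14  [terminal]
22. n9.pre = false  [S.depth > 8]
23. n0.depth = -3  [(if f.acc then B.ok else B.idx) + 3]
24. n0.key = 29  [B.ok * 2 + 41]
25. n0.tag = false  [B.ok > -6]

29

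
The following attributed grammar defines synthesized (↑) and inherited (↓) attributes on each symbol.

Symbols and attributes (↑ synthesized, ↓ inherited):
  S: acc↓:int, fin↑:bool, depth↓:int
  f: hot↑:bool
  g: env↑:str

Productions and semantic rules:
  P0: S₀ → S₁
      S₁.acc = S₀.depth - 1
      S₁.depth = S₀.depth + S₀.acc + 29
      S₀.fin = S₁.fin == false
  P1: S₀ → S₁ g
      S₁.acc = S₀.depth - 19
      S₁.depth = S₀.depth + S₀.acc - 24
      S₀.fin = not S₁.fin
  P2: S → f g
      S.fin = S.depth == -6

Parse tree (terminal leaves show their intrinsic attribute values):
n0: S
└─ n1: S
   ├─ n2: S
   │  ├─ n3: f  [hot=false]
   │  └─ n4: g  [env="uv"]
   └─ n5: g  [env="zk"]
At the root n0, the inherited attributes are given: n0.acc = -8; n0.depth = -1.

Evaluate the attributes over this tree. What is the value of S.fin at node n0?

true

1. n0.acc = -8  [given at root]
2. n0.depth = -1  [given at root]
3. n1.acc = -2  [S₀.depth - 1]
4. n1.depth = 20  [S₀.depth + S₀.acc + 29]
5. n2.acc = 1  [S₀.depth - 19]
6. n2.depth = -6  [S₀.depth + S₀.acc - 24]
7. n3.hot = false  [terminal]
8. n4.env = "uv"  [terminal]
9. n2.fin = true  [S.depth == -6]
10. n5.env = "zk"  [terminal]
11. n1.fin = false  [not S₁.fin]
12. n0.fin = true  [S₁.fin == false]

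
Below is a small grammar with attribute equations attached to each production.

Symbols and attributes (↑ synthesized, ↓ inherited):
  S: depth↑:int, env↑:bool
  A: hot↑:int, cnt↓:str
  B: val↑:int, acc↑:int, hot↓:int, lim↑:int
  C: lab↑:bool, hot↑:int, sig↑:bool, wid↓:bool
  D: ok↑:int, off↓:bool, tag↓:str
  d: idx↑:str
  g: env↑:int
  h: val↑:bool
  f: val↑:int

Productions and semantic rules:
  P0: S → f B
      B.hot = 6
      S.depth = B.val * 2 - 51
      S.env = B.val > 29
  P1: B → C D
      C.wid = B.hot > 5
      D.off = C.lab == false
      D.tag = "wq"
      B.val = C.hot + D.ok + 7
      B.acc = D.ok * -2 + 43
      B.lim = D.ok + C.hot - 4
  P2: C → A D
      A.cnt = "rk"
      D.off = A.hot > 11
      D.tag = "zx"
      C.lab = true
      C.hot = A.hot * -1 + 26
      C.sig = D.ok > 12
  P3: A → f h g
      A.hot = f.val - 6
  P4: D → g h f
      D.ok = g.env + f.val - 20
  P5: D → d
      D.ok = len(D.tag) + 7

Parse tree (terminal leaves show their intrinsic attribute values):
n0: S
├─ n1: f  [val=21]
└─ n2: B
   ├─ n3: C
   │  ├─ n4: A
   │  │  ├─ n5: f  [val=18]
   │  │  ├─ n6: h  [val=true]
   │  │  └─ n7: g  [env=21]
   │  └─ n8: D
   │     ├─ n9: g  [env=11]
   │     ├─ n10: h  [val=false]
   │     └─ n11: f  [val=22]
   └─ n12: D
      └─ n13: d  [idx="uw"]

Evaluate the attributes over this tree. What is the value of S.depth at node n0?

9

1. n1.val = 21  [terminal]
2. n2.hot = 6  [6]
3. n3.wid = true  [B.hot > 5]
4. n4.cnt = "rk"  ["rk"]
5. n5.val = 18  [terminal]
6. n6.val = true  [terminal]
7. n7.env = 21  [terminal]
8. n4.hot = 12  [f.val - 6]
9. n8.off = true  [A.hot > 11]
10. n8.tag = "zx"  ["zx"]
11. n9.env = 11  [terminal]
12. n10.val = false  [terminal]
13. n11.val = 22  [terminal]
14. n8.ok = 13  [g.env + f.val - 20]
15. n3.lab = true  [true]
16. n3.hot = 14  [A.hot * -1 + 26]
17. n3.sig = true  [D.ok > 12]
18. n12.off = false  [C.lab == false]
19. n12.tag = "wq"  ["wq"]
20. n13.idx = "uw"  [terminal]
21. n12.ok = 9  [len(D.tag) + 7]
22. n2.val = 30  [C.hot + D.ok + 7]
23. n2.acc = 25  [D.ok * -2 + 43]
24. n2.lim = 19  [D.ok + C.hot - 4]
25. n0.depth = 9  [B.val * 2 - 51]
26. n0.env = true  [B.val > 29]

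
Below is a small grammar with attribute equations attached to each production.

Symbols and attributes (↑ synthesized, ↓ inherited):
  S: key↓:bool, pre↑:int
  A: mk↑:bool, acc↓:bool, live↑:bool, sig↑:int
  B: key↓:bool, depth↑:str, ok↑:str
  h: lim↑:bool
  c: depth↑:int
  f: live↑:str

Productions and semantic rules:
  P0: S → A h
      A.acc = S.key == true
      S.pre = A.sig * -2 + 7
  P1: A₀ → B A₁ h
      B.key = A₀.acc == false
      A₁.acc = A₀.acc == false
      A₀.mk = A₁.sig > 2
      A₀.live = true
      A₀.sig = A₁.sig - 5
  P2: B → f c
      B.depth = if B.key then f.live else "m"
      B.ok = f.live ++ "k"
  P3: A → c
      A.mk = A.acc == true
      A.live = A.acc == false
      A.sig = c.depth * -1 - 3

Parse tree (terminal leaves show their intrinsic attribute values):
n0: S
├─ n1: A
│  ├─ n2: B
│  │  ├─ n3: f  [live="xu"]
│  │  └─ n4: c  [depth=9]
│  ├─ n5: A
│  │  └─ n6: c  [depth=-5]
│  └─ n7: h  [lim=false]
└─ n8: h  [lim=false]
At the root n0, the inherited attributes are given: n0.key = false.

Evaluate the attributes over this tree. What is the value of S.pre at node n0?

13

1. n0.key = false  [given at root]
2. n1.acc = false  [S.key == true]
3. n2.key = true  [A₀.acc == false]
4. n3.live = "xu"  [terminal]
5. n4.depth = 9  [terminal]
6. n2.depth = "xu"  [if B.key then f.live else "m"]
7. n2.ok = "xuk"  [f.live ++ "k"]
8. n5.acc = true  [A₀.acc == false]
9. n6.depth = -5  [terminal]
10. n5.mk = true  [A.acc == true]
11. n5.live = false  [A.acc == false]
12. n5.sig = 2  [c.depth * -1 - 3]
13. n7.lim = false  [terminal]
14. n1.mk = false  [A₁.sig > 2]
15. n1.live = true  [true]
16. n1.sig = -3  [A₁.sig - 5]
17. n8.lim = false  [terminal]
18. n0.pre = 13  [A.sig * -2 + 7]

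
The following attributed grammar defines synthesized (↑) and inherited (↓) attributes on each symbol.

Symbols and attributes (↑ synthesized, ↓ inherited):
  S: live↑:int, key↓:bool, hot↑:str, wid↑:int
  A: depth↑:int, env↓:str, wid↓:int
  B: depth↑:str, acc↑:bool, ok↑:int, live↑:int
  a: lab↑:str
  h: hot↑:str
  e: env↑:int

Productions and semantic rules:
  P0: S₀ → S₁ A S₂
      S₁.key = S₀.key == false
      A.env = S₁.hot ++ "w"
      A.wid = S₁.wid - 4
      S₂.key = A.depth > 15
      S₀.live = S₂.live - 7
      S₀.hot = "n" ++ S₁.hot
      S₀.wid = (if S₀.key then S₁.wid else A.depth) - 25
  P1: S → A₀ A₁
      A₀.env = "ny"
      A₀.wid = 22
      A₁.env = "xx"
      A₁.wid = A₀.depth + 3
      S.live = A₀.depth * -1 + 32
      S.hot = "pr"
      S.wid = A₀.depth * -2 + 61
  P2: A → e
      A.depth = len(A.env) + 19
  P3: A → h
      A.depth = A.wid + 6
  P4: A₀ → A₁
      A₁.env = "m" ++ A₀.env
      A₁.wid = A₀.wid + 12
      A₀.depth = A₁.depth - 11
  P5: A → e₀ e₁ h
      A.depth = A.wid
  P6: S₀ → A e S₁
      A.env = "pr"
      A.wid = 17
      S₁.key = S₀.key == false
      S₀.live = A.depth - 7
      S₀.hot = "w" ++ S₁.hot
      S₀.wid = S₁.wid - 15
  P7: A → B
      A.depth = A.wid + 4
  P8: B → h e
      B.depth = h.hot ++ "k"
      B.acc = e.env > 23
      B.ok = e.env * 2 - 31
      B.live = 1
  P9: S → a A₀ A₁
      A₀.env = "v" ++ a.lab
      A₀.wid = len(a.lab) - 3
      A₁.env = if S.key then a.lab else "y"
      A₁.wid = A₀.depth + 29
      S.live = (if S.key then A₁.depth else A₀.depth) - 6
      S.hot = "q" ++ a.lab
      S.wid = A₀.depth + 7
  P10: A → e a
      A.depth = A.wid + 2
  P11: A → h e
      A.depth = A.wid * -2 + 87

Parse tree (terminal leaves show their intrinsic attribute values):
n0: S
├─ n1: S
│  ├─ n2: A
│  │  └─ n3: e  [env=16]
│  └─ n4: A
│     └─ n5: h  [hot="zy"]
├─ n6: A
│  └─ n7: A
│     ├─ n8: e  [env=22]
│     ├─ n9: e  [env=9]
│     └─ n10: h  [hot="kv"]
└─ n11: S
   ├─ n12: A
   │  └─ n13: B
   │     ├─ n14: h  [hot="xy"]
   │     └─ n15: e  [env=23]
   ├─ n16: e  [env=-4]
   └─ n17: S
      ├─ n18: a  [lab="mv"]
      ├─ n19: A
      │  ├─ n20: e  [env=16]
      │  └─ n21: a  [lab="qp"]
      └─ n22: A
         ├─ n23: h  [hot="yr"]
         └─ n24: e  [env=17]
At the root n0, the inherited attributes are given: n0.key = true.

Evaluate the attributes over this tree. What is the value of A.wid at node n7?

1. n0.key = true  [given at root]
2. n1.key = false  [S₀.key == false]
3. n2.env = "ny"  ["ny"]
4. n2.wid = 22  [22]
5. n3.env = 16  [terminal]
6. n2.depth = 21  [len(A.env) + 19]
7. n4.env = "xx"  ["xx"]
8. n4.wid = 24  [A₀.depth + 3]
9. n5.hot = "zy"  [terminal]
10. n4.depth = 30  [A.wid + 6]
11. n1.live = 11  [A₀.depth * -1 + 32]
12. n1.hot = "pr"  ["pr"]
13. n1.wid = 19  [A₀.depth * -2 + 61]
14. n6.env = "prw"  [S₁.hot ++ "w"]
15. n6.wid = 15  [S₁.wid - 4]
16. n7.env = "mprw"  ["m" ++ A₀.env]
17. n7.wid = 27  [A₀.wid + 12]
18. n8.env = 22  [terminal]
19. n9.env = 9  [terminal]
20. n10.hot = "kv"  [terminal]
21. n7.depth = 27  [A.wid]
22. n6.depth = 16  [A₁.depth - 11]
23. n11.key = true  [A.depth > 15]
24. n12.env = "pr"  ["pr"]
25. n12.wid = 17  [17]
26. n14.hot = "xy"  [terminal]
27. n15.env = 23  [terminal]
28. n13.depth = "xyk"  [h.hot ++ "k"]
29. n13.acc = false  [e.env > 23]
30. n13.ok = 15  [e.env * 2 - 31]
31. n13.live = 1  [1]
32. n12.depth = 21  [A.wid + 4]
33. n16.env = -4  [terminal]
34. n17.key = false  [S₀.key == false]
35. n18.lab = "mv"  [terminal]
36. n19.env = "vmv"  ["v" ++ a.lab]
37. n19.wid = -1  [len(a.lab) - 3]
38. n20.env = 16  [terminal]
39. n21.lab = "qp"  [terminal]
40. n19.depth = 1  [A.wid + 2]
41. n22.env = "y"  [if S.key then a.lab else "y"]
42. n22.wid = 30  [A₀.depth + 29]
43. n23.hot = "yr"  [terminal]
44. n24.env = 17  [terminal]
45. n22.depth = 27  [A.wid * -2 + 87]
46. n17.live = -5  [(if S.key then A₁.depth else A₀.depth) - 6]
47. n17.hot = "qmv"  ["q" ++ a.lab]
48. n17.wid = 8  [A₀.depth + 7]
49. n11.live = 14  [A.depth - 7]
50. n11.hot = "wqmv"  ["w" ++ S₁.hot]
51. n11.wid = -7  [S₁.wid - 15]
52. n0.live = 7  [S₂.live - 7]
53. n0.hot = "npr"  ["n" ++ S₁.hot]
54. n0.wid = -6  [(if S₀.key then S₁.wid else A.depth) - 25]

27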